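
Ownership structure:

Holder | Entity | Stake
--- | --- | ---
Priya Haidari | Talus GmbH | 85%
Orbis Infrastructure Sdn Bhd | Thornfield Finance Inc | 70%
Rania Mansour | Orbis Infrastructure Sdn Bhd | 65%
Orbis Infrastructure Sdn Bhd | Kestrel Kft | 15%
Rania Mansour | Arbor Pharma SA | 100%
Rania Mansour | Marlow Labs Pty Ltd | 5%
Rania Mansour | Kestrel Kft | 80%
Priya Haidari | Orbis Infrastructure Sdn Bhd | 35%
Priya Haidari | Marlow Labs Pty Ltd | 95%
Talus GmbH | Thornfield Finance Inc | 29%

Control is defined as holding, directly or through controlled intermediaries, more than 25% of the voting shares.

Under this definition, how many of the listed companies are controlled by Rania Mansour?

Rania holds 100% of Arbor, so Rania controls Arbor.
Rania holds 65% of Orbis, so Rania controls Orbis.
Rania and Orbis together hold 80% + 15% = 95% of Kestrel, so Rania controls Kestrel.
Orbis holds 70% of Thornfield, so Rania controls Thornfield.
No other company's threshold is met.
Rania controls 4 companies.

4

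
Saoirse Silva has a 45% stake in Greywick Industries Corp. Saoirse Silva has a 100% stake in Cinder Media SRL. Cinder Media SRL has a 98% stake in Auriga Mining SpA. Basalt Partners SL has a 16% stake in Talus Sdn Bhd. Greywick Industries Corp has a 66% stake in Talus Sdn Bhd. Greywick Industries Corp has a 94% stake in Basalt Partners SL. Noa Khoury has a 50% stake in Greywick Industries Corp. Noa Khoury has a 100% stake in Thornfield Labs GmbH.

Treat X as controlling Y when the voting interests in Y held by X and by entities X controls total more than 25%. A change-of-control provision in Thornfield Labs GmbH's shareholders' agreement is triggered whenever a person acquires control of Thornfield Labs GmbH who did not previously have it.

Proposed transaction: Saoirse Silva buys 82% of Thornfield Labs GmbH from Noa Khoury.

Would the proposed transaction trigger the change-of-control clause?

Yes

The purchase adds only to Saoirse's holdings (Noa's stake shrinks), so Saoirse is the only person who could newly come to control Thornfield.
Saoirse holds 45% of Greywick, so Saoirse controls Greywick.
Saoirse holds 100% of Cinder, so Saoirse controls Cinder.
Greywick holds 94% of Basalt, so Saoirse controls Basalt.
Cinder holds 98% of Auriga, so Saoirse controls Auriga.
Greywick and Basalt together hold 66% + 16% = 82% of Talus, so Saoirse controls Talus.
Neither Saoirse nor any entity Saoirse controls holds any voting interest in Thornfield.
So before the transaction, Saoirse does not control Thornfield.
After the purchase, Saoirse holds 82% of Thornfield directly, and Noa's stake falls to 18%.
Saoirse holds 82% of Thornfield, so Saoirse controls Thornfield.
Saoirse did not control Thornfield before and does after, so the clause is triggered.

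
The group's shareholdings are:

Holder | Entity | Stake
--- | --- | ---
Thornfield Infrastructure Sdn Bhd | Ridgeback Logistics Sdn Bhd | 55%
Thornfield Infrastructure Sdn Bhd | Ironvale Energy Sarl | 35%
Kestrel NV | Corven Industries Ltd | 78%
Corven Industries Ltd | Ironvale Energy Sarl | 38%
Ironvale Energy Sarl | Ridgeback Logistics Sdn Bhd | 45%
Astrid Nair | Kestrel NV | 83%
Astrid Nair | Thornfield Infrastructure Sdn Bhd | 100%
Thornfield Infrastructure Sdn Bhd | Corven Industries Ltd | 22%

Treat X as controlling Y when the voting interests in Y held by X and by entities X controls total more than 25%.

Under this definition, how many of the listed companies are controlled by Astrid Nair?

5

Astrid holds 83% of Kestrel, so Astrid controls Kestrel.
Astrid holds 100% of Thornfield, so Astrid controls Thornfield.
Thornfield and Kestrel together hold 22% + 78% = 100% of Corven, so Astrid controls Corven.
Corven and Thornfield together hold 38% + 35% = 73% of Ironvale, so Astrid controls Ironvale.
Ironvale and Thornfield together hold 45% + 55% = 100% of Ridgeback, so Astrid controls Ridgeback.
Astrid controls 5 companies.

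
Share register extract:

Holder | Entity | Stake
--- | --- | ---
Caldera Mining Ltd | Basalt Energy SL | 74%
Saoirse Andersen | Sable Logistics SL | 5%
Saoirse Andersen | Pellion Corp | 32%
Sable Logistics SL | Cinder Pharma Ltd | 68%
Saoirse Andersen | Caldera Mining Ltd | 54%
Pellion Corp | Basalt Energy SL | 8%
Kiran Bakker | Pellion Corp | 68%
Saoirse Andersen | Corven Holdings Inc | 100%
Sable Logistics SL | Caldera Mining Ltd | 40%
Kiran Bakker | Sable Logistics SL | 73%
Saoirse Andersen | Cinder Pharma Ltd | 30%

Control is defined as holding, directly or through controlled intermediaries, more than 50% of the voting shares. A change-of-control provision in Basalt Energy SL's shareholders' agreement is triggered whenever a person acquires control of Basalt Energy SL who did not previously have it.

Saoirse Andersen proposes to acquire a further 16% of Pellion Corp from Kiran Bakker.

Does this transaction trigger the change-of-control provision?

The purchase adds only to Saoirse's holdings (Kiran's stake shrinks), so Saoirse is the only person who could newly come to control Basalt.
Saoirse holds 54% of Caldera, so Saoirse controls Caldera.
Caldera holds 74% of Basalt, so Saoirse controls Basalt.
So Saoirse already controls Basalt before the transaction.
After the purchase, Saoirse's direct stake in Pellion rises to 32% + 16% = 48%, and Kiran's stake falls to 52%.
Saoirse controlled Basalt already, so this is not a new person acquiring control; every other person's position is unchanged or reduced.
No new person acquires control, so the clause is not triggered.

No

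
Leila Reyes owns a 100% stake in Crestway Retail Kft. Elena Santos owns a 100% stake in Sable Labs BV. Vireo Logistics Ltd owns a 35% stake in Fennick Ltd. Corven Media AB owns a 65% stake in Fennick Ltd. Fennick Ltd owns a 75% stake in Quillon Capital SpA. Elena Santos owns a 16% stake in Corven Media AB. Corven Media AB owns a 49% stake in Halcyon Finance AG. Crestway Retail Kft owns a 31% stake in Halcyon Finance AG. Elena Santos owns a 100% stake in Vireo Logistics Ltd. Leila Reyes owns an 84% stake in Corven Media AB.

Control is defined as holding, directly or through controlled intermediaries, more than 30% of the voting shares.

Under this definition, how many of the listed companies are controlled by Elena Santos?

Elena holds 100% of Vireo, so Elena controls Vireo.
Elena holds 100% of Sable, so Elena controls Sable.
Vireo holds 35% of Fennick, so Elena controls Fennick.
Fennick holds 75% of Quillon, so Elena controls Quillon.
No other company's threshold is met.
Elena controls 4 companies.

4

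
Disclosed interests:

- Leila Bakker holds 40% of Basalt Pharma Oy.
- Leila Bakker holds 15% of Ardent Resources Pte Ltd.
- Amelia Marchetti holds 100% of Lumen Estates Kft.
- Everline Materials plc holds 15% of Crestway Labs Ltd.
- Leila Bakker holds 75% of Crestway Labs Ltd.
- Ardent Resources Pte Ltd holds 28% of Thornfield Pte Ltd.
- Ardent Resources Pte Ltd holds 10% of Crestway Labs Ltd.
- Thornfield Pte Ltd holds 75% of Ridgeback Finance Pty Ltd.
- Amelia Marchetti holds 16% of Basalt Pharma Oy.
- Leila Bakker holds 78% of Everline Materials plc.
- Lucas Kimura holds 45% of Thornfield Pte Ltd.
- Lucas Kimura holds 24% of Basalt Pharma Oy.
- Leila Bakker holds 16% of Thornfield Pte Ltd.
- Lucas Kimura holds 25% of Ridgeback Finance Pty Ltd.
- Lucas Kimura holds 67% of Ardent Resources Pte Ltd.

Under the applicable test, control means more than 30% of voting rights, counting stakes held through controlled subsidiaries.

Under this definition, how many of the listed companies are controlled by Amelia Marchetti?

1

Amelia holds 100% of Lumen, so Amelia controls Lumen.
No other company's threshold is met.
Amelia controls 1 company.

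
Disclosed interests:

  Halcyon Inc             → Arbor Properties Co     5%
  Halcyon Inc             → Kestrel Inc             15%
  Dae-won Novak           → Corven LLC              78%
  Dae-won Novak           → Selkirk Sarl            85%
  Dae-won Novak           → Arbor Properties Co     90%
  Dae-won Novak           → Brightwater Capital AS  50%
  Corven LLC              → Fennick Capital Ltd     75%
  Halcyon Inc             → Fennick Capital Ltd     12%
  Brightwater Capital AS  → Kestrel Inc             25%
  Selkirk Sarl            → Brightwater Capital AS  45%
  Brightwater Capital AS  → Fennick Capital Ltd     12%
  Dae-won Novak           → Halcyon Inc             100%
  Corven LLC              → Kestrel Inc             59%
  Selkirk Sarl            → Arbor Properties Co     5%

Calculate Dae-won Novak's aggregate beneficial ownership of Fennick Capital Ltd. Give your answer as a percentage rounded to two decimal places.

Dae-won reaches Fennick along 4 paths.
Via Corven: 78% × 75% = 58.5%.
Via Selkirk → Brightwater: 85% × 45% × 12% = 4.59%.
Via Brightwater: 50% × 12% = 6%.
Via Halcyon: 100% × 12% = 12%.
Total: 58.5% + 4.59% + 6% + 12% = 81.09%.

81.09%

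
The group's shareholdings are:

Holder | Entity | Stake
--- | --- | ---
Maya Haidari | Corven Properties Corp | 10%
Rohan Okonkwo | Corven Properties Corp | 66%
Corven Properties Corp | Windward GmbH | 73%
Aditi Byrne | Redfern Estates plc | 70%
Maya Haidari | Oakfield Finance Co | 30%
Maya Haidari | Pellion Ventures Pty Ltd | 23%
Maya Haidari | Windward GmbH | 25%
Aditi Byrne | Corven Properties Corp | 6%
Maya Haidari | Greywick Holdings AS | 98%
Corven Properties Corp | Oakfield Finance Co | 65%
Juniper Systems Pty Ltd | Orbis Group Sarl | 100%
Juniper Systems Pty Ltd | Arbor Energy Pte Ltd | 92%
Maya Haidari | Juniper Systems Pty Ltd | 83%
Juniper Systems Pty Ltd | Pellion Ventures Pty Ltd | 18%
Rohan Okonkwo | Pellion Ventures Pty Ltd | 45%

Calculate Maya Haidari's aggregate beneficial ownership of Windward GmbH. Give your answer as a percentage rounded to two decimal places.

Maya reaches Windward along 2 paths.
Via Corven: 10% × 73% = 7.3%.
Direct stake: 25% = 25%.
Total: 7.3% + 25% = 32.3%.
Rounded: 32.30%.

32.30%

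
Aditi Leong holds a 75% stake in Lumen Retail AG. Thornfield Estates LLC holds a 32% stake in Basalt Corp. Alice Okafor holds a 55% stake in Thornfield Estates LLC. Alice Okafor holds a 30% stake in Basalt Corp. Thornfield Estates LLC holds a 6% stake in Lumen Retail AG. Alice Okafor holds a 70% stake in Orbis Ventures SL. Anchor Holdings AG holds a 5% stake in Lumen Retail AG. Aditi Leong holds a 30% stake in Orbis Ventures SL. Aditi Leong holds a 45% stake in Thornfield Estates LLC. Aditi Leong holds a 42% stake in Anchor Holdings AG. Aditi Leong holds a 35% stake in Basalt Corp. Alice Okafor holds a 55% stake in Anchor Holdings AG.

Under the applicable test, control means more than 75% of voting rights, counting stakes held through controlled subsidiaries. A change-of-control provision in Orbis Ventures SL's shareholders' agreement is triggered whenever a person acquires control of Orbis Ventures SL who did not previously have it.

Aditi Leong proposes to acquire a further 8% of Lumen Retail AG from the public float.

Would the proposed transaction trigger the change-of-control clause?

The purchase changes only Aditi's holdings, so Aditi is the only person who could newly come to control Orbis.
Aditi's largest direct stake is 75% in Lumen, which does not meet the threshold, so Aditi controls no company.
In Orbis, Aditi's side holds only 30%, not > 75%.
So before the transaction, Aditi does not control Orbis.
After the purchase, Aditi's direct stake in Lumen rises to 75% + 8% = 83%.
Aditi holds 83% of Lumen, so Aditi controls Lumen.
After the transaction, Aditi's side holds 30% of Orbis, not > 75%, so Aditi still does not control Orbis.
No new person acquires control, so the clause is not triggered.

No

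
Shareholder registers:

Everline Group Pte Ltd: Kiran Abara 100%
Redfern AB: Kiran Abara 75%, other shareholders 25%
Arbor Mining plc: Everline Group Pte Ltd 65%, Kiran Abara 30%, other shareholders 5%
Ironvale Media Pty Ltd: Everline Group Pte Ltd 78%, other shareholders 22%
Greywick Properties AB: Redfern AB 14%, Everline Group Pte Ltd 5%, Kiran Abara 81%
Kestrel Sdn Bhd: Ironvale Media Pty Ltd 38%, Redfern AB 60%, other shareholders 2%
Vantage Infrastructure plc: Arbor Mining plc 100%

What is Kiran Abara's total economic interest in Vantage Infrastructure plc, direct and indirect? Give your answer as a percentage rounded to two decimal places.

Kiran reaches Vantage along 2 paths.
Via Everline → Arbor: 100% × 65% × 100% = 65%.
Via Arbor: 30% × 100% = 30%.
Total: 65% + 30% = 95%.
Rounded: 95.00%.

95.00%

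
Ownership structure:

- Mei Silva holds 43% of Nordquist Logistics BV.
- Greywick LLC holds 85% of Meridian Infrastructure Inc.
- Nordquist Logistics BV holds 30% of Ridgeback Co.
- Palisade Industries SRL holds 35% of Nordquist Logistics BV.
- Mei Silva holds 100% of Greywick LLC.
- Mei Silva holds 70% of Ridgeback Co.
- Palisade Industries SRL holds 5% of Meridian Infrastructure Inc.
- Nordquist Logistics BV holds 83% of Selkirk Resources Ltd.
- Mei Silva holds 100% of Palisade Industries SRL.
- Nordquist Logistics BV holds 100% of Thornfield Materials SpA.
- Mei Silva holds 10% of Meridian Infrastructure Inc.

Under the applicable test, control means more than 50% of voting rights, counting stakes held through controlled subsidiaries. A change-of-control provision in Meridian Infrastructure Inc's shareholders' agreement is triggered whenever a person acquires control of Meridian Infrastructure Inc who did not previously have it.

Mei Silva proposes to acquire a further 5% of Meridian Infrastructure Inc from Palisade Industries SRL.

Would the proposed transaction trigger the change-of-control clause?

No

The purchase adds only to Mei's holdings (Palisade's stake shrinks), so Mei is the only person who could newly come to control Meridian.
Mei holds 100% of Palisade, so Mei controls Palisade.
Mei holds 100% of Greywick, so Mei controls Greywick.
Palisade and Mei and Greywick together hold 5% + 10% + 85% = 100% of Meridian, so Mei controls Meridian.
So Mei already controls Meridian before the transaction.
After the purchase, Mei's direct stake in Meridian rises to 10% + 5% = 15%, and Palisade's stake falls to 0%.
Mei controlled Meridian already, so this is not a new person acquiring control; every other person's position is unchanged or reduced.
No new person acquires control, so the clause is not triggered.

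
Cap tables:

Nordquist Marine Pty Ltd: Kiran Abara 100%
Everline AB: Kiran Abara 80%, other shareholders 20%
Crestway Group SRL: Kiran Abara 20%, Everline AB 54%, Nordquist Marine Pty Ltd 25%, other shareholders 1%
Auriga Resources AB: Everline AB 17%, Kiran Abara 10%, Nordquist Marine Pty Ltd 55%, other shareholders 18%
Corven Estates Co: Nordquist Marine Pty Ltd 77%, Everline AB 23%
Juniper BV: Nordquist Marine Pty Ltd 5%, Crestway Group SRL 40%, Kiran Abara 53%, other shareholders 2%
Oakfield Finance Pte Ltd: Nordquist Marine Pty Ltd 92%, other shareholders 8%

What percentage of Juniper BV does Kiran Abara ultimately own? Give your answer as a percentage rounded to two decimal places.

93.28%

Kiran reaches Juniper along 5 paths.
Via Nordquist: 100% × 5% = 5%.
Via Crestway: 20% × 40% = 8%.
Via Everline → Crestway: 80% × 54% × 40% = 17.28%.
Via Nordquist → Crestway: 100% × 25% × 40% = 10%.
Direct stake: 53% = 53%.
Total: 5% + 8% + 17.28% + 10% + 53% = 93.28%.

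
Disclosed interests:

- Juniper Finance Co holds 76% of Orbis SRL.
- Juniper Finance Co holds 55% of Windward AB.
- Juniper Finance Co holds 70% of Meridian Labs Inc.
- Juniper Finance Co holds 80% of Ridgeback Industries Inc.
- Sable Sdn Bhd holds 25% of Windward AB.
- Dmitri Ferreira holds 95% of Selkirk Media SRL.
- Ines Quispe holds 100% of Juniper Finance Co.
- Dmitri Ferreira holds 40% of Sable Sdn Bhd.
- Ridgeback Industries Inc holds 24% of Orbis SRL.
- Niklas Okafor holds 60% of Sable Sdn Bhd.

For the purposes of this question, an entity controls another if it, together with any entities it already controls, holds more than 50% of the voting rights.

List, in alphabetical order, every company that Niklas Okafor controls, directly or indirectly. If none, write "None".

Sable Sdn Bhd

Niklas holds 60% of Sable, so Niklas controls Sable.
No other company's threshold is met.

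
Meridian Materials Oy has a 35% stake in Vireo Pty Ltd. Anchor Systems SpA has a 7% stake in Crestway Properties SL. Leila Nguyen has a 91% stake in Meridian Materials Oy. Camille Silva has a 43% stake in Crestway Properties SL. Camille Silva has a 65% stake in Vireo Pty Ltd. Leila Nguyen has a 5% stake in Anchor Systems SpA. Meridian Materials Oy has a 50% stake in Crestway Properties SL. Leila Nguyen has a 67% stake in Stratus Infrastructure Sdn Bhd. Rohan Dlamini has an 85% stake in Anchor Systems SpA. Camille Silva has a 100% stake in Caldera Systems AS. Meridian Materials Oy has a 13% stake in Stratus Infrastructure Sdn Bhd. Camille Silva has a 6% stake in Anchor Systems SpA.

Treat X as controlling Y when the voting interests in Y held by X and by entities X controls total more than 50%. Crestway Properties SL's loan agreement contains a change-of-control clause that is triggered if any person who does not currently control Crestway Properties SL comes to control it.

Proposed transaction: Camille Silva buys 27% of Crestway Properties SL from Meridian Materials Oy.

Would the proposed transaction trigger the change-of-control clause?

Yes

The purchase adds only to Camille's holdings (Meridian's stake shrinks), so Camille is the only person who could newly come to control Crestway.
Camille holds 100% of Caldera, so Camille controls Caldera.
Camille holds 65% of Vireo, so Camille controls Vireo.
In Crestway, Camille's side holds only 43%, not > 50%.
So before the transaction, Camille does not control Crestway.
After the purchase, Camille's direct stake in Crestway rises to 43% + 27% = 70%, and Meridian's stake falls to 23%.
Camille holds 70% of Crestway, so Camille controls Crestway.
Camille did not control Crestway before and does after, so the clause is triggered.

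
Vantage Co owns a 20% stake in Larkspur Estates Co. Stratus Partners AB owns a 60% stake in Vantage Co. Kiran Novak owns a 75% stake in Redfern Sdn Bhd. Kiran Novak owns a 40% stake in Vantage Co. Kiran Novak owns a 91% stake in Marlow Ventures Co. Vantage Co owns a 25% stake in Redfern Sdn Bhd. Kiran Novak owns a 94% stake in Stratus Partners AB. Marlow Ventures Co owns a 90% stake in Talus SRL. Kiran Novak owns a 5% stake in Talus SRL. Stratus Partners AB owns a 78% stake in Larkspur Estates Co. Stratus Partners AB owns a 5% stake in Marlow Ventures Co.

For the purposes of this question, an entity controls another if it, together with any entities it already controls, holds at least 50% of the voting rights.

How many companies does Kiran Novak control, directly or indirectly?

6

Kiran holds 94% of Stratus, so Kiran controls Stratus.
Kiran and Stratus together hold 91% + 5% = 96% of Marlow, so Kiran controls Marlow.
Stratus and Kiran together hold 60% + 40% = 100% of Vantage, so Kiran controls Vantage.
Vantage and Kiran together hold 25% + 75% = 100% of Redfern, so Kiran controls Redfern.
Stratus and Vantage together hold 78% + 20% = 98% of Larkspur, so Kiran controls Larkspur.
Marlow and Kiran together hold 90% + 5% = 95% of Talus, so Kiran controls Talus.
Kiran controls 6 companies.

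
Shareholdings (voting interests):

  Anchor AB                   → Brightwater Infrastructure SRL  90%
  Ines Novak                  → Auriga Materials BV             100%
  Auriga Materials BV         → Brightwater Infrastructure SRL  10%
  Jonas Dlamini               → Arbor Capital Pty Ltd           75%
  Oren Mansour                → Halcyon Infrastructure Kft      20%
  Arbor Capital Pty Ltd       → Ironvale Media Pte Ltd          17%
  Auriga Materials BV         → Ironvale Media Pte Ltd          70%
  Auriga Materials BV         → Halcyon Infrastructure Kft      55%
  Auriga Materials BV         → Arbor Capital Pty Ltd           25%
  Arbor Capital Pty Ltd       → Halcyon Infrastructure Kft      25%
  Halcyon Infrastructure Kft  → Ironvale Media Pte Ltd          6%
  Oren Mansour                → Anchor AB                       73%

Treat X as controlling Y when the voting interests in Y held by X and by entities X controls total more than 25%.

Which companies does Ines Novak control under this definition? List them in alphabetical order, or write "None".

Ines holds 100% of Auriga, so Ines controls Auriga.
Auriga holds 55% of Halcyon, so Ines controls Halcyon.
Auriga and Halcyon together hold 70% + 6% = 76% of Ironvale, so Ines controls Ironvale.
No other company's threshold is met.

Auriga Materials BV, Halcyon Infrastructure Kft, Ironvale Media Pte Ltd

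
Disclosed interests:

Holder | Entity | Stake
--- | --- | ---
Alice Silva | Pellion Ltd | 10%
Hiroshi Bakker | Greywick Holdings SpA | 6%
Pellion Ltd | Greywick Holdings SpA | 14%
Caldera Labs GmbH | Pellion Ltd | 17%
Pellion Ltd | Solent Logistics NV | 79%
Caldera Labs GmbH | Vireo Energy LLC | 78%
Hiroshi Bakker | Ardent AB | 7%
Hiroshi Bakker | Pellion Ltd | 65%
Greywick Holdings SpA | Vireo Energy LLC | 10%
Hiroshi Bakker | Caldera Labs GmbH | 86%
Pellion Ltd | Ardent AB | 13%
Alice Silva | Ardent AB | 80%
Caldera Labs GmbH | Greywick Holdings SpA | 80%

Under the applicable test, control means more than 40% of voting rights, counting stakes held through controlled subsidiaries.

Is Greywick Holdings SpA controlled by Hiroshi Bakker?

Yes

Hiroshi holds 86% of Caldera, so Hiroshi controls Caldera.
Hiroshi and Caldera together hold 65% + 17% = 82% of Pellion, so Hiroshi controls Pellion.
Hiroshi and Caldera and Pellion together hold 6% + 80% + 14% = 100% of Greywick, so Hiroshi controls Greywick.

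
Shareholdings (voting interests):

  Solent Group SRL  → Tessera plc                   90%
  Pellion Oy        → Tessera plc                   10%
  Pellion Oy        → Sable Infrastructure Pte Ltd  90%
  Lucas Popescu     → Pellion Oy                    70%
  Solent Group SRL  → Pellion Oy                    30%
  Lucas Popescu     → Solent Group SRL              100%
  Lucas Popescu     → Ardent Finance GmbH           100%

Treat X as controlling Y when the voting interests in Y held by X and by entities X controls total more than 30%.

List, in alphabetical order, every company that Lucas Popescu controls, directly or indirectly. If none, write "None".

Lucas holds 100% of Solent, so Lucas controls Solent.
Solent and Lucas together hold 30% + 70% = 100% of Pellion, so Lucas controls Pellion.
Lucas holds 100% of Ardent, so Lucas controls Ardent.
Solent and Pellion together hold 90% + 10% = 100% of Tessera, so Lucas controls Tessera.
Pellion holds 90% of Sable, so Lucas controls Sable.

Ardent Finance GmbH, Pellion Oy, Sable Infrastructure Pte Ltd, Solent Group SRL, Tessera plc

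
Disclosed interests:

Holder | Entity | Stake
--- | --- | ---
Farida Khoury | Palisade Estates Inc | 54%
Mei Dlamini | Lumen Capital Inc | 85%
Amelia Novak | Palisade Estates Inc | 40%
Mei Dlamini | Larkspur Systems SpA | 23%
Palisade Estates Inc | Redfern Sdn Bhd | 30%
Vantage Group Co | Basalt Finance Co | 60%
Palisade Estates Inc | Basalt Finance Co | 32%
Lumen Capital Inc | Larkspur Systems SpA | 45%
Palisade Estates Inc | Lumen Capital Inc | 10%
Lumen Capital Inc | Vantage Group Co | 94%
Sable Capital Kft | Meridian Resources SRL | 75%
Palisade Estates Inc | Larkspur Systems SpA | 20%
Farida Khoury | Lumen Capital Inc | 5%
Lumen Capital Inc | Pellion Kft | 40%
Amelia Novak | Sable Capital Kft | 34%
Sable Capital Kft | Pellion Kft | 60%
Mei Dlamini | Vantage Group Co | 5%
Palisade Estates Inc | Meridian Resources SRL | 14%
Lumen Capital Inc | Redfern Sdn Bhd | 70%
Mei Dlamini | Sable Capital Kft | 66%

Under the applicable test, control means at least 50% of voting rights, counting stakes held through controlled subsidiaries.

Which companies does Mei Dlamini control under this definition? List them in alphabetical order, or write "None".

Basalt Finance Co, Larkspur Systems SpA, Lumen Capital Inc, Meridian Resources SRL, Pellion Kft, Redfern Sdn Bhd, Sable Capital Kft, Vantage Group Co

Mei holds 66% of Sable, so Mei controls Sable.
Mei holds 85% of Lumen, so Mei controls Lumen.
Sable holds 75% of Meridian, so Mei controls Meridian.
Mei and Lumen together hold 23% + 45% = 68% of Larkspur, so Mei controls Larkspur.
Lumen and Sable together hold 40% + 60% = 100% of Pellion, so Mei controls Pellion.
Lumen and Mei together hold 94% + 5% = 99% of Vantage, so Mei controls Vantage.
Lumen holds 70% of Redfern, so Mei controls Redfern.
Vantage holds 60% of Basalt, so Mei controls Basalt.
No other company's threshold is met.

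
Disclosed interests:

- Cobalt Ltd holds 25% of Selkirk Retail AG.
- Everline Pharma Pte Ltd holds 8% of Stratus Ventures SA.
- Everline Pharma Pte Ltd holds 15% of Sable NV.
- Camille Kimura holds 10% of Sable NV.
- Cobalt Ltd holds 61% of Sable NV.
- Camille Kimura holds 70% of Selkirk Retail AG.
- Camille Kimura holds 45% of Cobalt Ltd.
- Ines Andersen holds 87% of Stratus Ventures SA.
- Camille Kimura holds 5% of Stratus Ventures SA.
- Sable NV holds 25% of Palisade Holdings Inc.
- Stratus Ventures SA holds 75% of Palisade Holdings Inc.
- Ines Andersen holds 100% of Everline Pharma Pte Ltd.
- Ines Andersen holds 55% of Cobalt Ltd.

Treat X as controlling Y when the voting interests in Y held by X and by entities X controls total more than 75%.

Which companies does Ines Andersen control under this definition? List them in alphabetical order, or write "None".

Everline Pharma Pte Ltd, Stratus Ventures SA

Ines holds 100% of Everline, so Ines controls Everline.
Ines and Everline together hold 87% + 8% = 95% of Stratus, so Ines controls Stratus.
No other company's threshold is met.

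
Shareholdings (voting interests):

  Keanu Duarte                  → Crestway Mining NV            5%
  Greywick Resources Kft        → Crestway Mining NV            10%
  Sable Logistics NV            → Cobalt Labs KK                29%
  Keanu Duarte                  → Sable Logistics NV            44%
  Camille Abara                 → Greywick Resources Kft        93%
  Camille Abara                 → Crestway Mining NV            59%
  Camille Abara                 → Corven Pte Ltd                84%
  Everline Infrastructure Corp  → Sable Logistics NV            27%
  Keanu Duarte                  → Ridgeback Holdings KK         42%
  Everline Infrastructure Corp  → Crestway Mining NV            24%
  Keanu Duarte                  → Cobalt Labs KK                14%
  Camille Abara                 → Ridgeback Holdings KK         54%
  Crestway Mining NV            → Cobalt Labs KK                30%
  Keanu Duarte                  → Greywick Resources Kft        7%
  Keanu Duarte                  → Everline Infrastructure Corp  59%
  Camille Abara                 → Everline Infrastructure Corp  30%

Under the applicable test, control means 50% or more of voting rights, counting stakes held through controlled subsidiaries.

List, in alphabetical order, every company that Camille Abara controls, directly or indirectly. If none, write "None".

Corven Pte Ltd, Crestway Mining NV, Greywick Resources Kft, Ridgeback Holdings KK

Camille holds 54% of Ridgeback, so Camille controls Ridgeback.
Camille holds 93% of Greywick, so Camille controls Greywick.
Camille holds 84% of Corven, so Camille controls Corven.
Greywick and Camille together hold 10% + 59% = 69% of Crestway, so Camille controls Crestway.
No other company's threshold is met.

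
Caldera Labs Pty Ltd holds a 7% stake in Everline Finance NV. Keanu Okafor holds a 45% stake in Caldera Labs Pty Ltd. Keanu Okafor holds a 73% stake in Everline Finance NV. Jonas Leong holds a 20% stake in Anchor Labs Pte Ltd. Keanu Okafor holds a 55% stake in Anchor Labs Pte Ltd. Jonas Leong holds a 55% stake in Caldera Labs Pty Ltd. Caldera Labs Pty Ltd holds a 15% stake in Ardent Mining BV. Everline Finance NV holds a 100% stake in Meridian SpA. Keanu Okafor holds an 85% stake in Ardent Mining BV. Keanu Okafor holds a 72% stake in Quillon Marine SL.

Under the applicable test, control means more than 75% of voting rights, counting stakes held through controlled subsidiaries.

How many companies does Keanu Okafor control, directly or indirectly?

1

Keanu holds 85% of Ardent, so Keanu controls Ardent.
No other company's threshold is met.
Keanu controls 1 company.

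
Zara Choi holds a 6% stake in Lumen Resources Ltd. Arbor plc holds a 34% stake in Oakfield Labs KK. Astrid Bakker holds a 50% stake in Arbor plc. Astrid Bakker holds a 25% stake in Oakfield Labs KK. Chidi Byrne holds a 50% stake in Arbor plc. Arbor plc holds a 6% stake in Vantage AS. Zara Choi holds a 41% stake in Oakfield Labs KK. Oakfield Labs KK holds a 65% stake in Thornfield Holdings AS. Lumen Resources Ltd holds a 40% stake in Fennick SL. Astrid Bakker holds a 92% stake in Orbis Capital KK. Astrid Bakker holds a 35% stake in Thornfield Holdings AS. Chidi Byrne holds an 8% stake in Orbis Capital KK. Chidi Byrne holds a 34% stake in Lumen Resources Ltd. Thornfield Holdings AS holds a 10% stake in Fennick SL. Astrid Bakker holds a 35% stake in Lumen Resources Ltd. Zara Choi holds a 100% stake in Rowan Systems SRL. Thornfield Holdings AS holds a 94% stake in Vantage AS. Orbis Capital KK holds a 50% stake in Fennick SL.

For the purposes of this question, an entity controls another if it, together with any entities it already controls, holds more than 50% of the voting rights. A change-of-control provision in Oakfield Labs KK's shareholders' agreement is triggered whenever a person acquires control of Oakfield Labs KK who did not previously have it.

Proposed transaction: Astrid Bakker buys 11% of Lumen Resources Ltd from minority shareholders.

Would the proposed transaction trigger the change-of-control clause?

The purchase changes only Astrid's holdings, so Astrid is the only person who could newly come to control Oakfield.
Astrid holds 92% of Orbis, so Astrid controls Orbis.
In Oakfield, Astrid's side holds only 25%, not > 50%.
So before the transaction, Astrid does not control Oakfield.
After the purchase, Astrid's direct stake in Lumen rises to 35% + 11% = 46%.
Astrid's side now holds 46% of Lumen, not > 50%, so Astrid still does not control Lumen.
After the transaction, Astrid's side holds 25% of Oakfield, not > 50%, so Astrid still does not control Oakfield.
No new person acquires control, so the clause is not triggered.

No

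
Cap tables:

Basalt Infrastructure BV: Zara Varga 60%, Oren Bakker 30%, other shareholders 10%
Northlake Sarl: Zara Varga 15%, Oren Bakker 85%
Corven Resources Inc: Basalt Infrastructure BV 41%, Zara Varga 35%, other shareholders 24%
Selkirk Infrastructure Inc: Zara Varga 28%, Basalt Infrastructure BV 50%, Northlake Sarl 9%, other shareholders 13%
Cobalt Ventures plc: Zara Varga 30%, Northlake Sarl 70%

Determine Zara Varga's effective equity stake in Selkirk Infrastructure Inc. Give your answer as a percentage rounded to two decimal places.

59.35%

Zara reaches Selkirk along 3 paths.
Direct stake: 28% = 28%.
Via Basalt: 60% × 50% = 30%.
Via Northlake: 15% × 9% = 1.35%.
Total: 28% + 30% + 1.35% = 59.35%.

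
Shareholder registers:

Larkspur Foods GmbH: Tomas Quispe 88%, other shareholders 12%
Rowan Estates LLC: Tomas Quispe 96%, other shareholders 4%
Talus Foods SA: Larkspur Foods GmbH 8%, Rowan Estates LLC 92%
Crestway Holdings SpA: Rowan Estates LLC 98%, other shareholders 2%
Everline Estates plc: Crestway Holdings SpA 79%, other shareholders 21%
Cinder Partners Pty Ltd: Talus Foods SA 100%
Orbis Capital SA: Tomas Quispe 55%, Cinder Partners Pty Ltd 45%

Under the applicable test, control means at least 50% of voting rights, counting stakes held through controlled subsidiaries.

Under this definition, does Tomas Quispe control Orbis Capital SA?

Tomas holds 96% of Rowan, so Tomas controls Rowan.
Tomas holds 88% of Larkspur, so Tomas controls Larkspur.
Larkspur and Rowan together hold 8% + 92% = 100% of Talus, so Tomas controls Talus.
Talus holds 100% of Cinder, so Tomas controls Cinder.
Tomas and Cinder together hold 55% + 45% = 100% of Orbis, so Tomas controls Orbis.

Yes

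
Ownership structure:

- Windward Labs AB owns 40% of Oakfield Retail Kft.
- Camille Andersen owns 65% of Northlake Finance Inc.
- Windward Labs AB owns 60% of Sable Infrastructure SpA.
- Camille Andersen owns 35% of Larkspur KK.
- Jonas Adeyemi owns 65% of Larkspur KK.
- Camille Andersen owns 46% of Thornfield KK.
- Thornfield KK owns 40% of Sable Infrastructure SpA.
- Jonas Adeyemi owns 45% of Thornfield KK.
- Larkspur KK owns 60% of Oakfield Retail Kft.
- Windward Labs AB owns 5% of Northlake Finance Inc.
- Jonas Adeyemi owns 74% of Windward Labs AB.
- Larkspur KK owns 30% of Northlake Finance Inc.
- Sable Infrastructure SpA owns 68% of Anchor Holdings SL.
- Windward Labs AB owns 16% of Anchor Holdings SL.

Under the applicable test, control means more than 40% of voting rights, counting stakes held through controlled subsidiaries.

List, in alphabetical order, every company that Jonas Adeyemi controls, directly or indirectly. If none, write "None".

Jonas holds 65% of Larkspur, so Jonas controls Larkspur.
Jonas holds 45% of Thornfield, so Jonas controls Thornfield.
Jonas holds 74% of Windward, so Jonas controls Windward.
Thornfield and Windward together hold 40% + 60% = 100% of Sable, so Jonas controls Sable.
Larkspur and Windward together hold 60% + 40% = 100% of Oakfield, so Jonas controls Oakfield.
Sable and Windward together hold 68% + 16% = 84% of Anchor, so Jonas controls Anchor.
No other company's threshold is met.

Anchor Holdings SL, Larkspur KK, Oakfield Retail Kft, Sable Infrastructure SpA, Thornfield KK, Windward Labs AB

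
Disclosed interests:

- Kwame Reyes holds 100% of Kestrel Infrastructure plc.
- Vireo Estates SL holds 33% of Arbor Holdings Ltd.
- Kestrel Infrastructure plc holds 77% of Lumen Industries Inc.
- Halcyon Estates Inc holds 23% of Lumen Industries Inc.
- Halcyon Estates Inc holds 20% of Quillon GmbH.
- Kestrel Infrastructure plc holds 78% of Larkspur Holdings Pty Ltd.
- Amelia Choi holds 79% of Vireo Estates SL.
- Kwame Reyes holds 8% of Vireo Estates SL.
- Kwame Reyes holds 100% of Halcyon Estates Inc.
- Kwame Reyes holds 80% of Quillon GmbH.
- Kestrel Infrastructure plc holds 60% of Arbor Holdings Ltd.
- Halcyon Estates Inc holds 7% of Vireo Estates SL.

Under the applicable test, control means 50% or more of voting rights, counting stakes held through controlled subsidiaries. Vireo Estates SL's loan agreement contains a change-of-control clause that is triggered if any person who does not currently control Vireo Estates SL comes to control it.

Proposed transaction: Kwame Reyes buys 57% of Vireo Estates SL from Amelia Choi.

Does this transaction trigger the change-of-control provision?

Yes

The purchase adds only to Kwame's holdings (Amelia's stake shrinks), so Kwame is the only person who could newly come to control Vireo.
Kwame holds 100% of Halcyon, so Kwame controls Halcyon.
Kwame holds 100% of Kestrel, so Kwame controls Kestrel.
Halcyon and Kwame together hold 20% + 80% = 100% of Quillon, so Kwame controls Quillon.
Kestrel holds 60% of Arbor, so Kwame controls Arbor.
Kestrel and Halcyon together hold 77% + 23% = 100% of Lumen, so Kwame controls Lumen.
Kestrel holds 78% of Larkspur, so Kwame controls Larkspur.
In Vireo, Kwame's side holds only 7% + 8% = 15%, not ≥ 50%.
So before the transaction, Kwame does not control Vireo.
After the purchase, Kwame's direct stake in Vireo rises to 8% + 57% = 65%, and Amelia's stake falls to 22%.
Halcyon and Kwame together hold 7% + 65% = 72% of Vireo, so Kwame controls Vireo.
Kwame did not control Vireo before and does after, so the clause is triggered.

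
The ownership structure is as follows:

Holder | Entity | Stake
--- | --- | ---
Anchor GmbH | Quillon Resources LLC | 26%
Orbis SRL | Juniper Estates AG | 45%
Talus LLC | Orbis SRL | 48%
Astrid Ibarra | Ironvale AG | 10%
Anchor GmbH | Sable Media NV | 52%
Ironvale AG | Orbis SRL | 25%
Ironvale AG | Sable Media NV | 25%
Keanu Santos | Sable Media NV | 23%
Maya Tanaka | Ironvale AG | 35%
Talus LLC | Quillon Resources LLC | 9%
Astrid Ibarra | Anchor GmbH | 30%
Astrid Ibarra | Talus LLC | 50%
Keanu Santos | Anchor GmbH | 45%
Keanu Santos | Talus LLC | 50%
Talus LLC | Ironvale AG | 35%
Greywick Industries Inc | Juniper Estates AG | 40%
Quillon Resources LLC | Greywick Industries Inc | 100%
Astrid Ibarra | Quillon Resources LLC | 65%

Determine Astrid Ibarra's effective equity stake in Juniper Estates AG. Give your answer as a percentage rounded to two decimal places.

Astrid reaches Juniper along 6 paths.
Via Talus → Quillon → Greywick: 50% × 9% × 100% × 40% = 1.8%.
Via Quillon → Greywick: 65% × 100% × 40% = 26%.
Via Anchor → Quillon → Greywick: 30% × 26% × 100% × 40% = 3.12%.
Via Ironvale → Orbis: 10% × 25% × 45% = 1.125%.
Via Talus → Ironvale → Orbis: 50% × 35% × 25% × 45% = 1.96875%.
Via Talus → Orbis: 50% × 48% × 45% = 10.8%.
Total: 1.8% + 26% + 3.12% + 1.125% + 1.96875% + 10.8% = 44.81375%.
Rounded: 44.81%.

44.81%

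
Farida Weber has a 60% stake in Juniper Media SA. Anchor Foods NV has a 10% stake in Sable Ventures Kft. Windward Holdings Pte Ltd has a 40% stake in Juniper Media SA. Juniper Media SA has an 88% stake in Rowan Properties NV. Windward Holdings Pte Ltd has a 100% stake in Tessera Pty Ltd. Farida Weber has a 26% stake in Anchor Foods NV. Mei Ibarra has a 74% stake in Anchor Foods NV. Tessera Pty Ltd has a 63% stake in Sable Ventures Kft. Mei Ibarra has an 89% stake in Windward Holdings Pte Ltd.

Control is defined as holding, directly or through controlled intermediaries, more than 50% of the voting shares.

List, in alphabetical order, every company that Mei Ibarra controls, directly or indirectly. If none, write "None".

Mei holds 89% of Windward, so Mei controls Windward.
Mei holds 74% of Anchor, so Mei controls Anchor.
Windward holds 100% of Tessera, so Mei controls Tessera.
Tessera and Anchor together hold 63% + 10% = 73% of Sable, so Mei controls Sable.
No other company's threshold is met.

Anchor Foods NV, Sable Ventures Kft, Tessera Pty Ltd, Windward Holdings Pte Ltd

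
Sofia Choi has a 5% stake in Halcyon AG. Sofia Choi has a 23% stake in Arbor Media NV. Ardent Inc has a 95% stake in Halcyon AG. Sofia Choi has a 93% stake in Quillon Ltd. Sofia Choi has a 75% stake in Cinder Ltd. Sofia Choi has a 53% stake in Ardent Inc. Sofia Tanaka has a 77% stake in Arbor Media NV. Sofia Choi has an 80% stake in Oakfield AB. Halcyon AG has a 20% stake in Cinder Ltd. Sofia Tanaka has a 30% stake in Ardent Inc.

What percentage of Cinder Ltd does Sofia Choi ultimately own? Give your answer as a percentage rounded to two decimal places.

Sofia Choi reaches Cinder along 3 paths.
Via Ardent → Halcyon: 53% × 95% × 20% = 10.07%.
Via Halcyon: 5% × 20% = 1%.
Direct stake: 75% = 75%.
Total: 10.07% + 1% + 75% = 86.07%.

86.07%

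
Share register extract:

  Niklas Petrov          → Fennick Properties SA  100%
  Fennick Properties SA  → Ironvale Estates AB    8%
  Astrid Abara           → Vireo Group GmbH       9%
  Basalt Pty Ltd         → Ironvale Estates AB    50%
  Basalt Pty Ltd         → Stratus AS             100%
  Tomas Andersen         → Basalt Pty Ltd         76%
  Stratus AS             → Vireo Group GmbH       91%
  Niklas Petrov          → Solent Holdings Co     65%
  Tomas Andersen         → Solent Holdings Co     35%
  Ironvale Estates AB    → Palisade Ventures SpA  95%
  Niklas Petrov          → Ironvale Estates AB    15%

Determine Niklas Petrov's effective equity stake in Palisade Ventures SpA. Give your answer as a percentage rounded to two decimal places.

21.85%

Niklas reaches Palisade along 2 paths.
Via Fennick → Ironvale: 100% × 8% × 95% = 7.6%.
Via Ironvale: 15% × 95% = 14.25%.
Total: 7.6% + 14.25% = 21.85%.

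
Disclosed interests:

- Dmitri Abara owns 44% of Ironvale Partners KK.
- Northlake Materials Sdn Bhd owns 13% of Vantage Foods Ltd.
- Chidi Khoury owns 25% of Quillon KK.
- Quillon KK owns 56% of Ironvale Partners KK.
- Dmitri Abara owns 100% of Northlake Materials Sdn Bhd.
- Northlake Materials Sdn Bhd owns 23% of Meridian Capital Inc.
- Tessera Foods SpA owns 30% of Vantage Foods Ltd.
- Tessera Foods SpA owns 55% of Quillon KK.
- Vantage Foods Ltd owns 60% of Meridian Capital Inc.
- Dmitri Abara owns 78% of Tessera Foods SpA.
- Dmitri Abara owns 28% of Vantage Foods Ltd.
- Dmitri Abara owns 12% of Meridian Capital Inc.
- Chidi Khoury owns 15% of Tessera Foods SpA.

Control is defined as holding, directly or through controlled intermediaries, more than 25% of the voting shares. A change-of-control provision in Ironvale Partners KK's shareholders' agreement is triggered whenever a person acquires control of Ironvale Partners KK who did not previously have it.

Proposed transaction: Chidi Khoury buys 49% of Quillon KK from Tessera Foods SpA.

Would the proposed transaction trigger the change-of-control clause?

Yes

The purchase adds only to Chidi's holdings (Tessera's stake shrinks), so Chidi is the only person who could newly come to control Ironvale.
Chidi's largest direct stake is 25% in Quillon, which does not meet the threshold, so Chidi controls no company.
Neither Chidi nor any entity Chidi controls holds any voting interest in Ironvale.
So before the transaction, Chidi does not control Ironvale.
After the purchase, Chidi's direct stake in Quillon rises to 25% + 49% = 74%, and Tessera's stake falls to 6%.
Chidi holds 74% of Quillon, so Chidi controls Quillon.
Quillon holds 56% of Ironvale, so Chidi controls Ironvale.
Chidi did not control Ironvale before and does after, so the clause is triggered.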